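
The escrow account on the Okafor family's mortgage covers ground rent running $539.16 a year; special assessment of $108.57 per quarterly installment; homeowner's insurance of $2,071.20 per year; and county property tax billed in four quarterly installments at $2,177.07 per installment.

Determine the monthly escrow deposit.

Ground rent = $539.16/yr
Special assessment = $108.57 × 4 = $434.28/yr
Homeowner's insurance = $2,071.20/yr
County property tax = $2,177.07 × 4 = $8,708.28/yr
Total per year = $11,752.92
Per month = $11,752.92 ÷ 12 = $979.41

$979.41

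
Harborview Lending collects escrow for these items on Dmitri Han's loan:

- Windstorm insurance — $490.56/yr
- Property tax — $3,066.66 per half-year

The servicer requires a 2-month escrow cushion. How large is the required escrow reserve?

Windstorm insurance: $490.56 per year
Property tax: $3,066.66 × 2 = $6,133.32 per year
Combined annual = $6,623.88
Monthly = $6,623.88 ÷ 12 = $551.99
Reserve = 2 × $551.99 = $1,103.98

$1,103.98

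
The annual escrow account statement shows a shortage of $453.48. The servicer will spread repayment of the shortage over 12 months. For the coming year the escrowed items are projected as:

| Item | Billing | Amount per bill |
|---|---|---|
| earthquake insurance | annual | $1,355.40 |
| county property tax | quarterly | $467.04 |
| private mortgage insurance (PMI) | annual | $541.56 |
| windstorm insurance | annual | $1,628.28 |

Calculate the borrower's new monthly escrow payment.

$487.24

Earthquake insurance = $1,355.40 per year
County property tax = $467.04 × 4 = $1,868.16 per year
Private mortgage insurance (PMI) = $541.56 per year
Windstorm insurance = $1,628.28 per year
Total per year = $1,355.40 + $1,868.16 + $541.56 + $1,628.28 = $5,393.40
Base monthly escrow = $5,393.40 / 12 = $449.45
Monthly shortage recovery: $453.48 ÷ 12 = $37.79
New monthly escrow = $449.45 + $37.79 = $487.24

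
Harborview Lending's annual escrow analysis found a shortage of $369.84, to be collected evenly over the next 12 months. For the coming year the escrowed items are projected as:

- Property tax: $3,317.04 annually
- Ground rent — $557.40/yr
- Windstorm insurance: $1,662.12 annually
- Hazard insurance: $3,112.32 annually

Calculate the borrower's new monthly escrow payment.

Property tax — $3,317.04/yr
Ground rent — $557.40/yr
Windstorm insurance — $1,662.12/yr
Hazard insurance — $3,112.32/yr
Yearly total = $3,317.04 + $557.40 + $1,662.12 + $3,112.32 = $8,648.88
Monthly = $8,648.88 / 12 = $720.74
Shortage spread = $369.84 ÷ 12 = $30.82/mo
New monthly escrow = $720.74 + $30.82 = $751.56

$751.56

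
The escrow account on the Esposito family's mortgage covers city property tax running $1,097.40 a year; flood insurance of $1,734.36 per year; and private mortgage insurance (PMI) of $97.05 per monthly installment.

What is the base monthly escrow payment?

City property tax: $1,097.40/yr
Flood insurance: $1,734.36/yr
Private mortgage insurance (PMI): $97.05 × 12 = $1,164.60/yr
Yearly total = $3,996.36
Monthly = $3,996.36 / 12 = $333.03

$333.03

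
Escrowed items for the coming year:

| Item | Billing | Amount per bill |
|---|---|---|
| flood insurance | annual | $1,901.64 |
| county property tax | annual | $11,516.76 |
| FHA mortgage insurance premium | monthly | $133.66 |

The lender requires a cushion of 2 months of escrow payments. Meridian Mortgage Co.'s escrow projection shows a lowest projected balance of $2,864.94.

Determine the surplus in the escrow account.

Flood insurance: $1,901.64
County property tax: $11,516.76
FHA mortgage insurance premium: $133.66 × 12 = $1,603.92
Total annual escrow = $15,022.32
Base monthly escrow = $15,022.32 / 12 = $1,251.86
Required reserve = 2 × $1,251.86 = $2,503.72
Excess over cushion: $2,864.94 − $2,503.72 = $361.22

$361.22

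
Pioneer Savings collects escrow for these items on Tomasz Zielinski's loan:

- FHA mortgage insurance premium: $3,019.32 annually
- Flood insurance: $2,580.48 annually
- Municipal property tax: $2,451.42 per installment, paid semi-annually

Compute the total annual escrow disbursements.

$10,502.64

FHA mortgage insurance premium = $3,019.32 annually
Flood insurance = $2,580.48 annually
Municipal property tax = $2,451.42 × 2 = $4,902.84 annually
Yearly total = $3,019.32 + $2,580.48 + $4,902.84 = $10,502.64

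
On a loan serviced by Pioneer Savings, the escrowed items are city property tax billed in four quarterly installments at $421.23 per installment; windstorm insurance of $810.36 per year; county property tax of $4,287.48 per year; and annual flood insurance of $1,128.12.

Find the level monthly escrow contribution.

$659.24

City property tax = $421.23 × 4 = $1,684.92/yr
Windstorm insurance = $810.36/yr
County property tax = $4,287.48/yr
Flood insurance = $1,128.12/yr
Total annual escrow = $1,684.92 + $810.36 + $4,287.48 + $1,128.12 = $7,910.88
Monthly = $7,910.88 ÷ 12 = $659.24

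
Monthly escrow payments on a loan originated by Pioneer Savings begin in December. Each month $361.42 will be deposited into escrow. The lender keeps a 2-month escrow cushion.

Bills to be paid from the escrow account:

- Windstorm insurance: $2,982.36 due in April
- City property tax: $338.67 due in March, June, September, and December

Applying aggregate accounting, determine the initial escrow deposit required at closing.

$2,575.44

Cushion = 2 × $361.42 = $722.84
Trial balance (start $0, +$361.42 each month, − disbursements):
  Dec: +$361.42 − $338.67 → $22.75
  Jan: +$361.42 → $384.17
  Feb: +$361.42 → $745.59
  Mar: +$361.42 − $338.67 → $768.34
  Apr: +$361.42 − $2,982.36 → -$1,852.60
  May: +$361.42 → -$1,491.18
  Jun: +$361.42 − $338.67 → -$1,468.43
  Jul: +$361.42 → -$1,107.01
  Aug: +$361.42 → -$745.59
  Sep: +$361.42 − $338.67 → -$722.84
  Oct: +$361.42 → -$361.42
  Nov: +$361.42 → $0.00
Lowest trial balance = -$1,852.60 (Apr)
Initial deposit = cushion − low point = $722.84 − (-$1,852.60) = $2,575.44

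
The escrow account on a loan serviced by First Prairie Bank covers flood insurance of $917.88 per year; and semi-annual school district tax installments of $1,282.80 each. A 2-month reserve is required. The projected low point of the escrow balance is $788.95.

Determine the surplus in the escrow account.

$208.37

Flood insurance = $917.88 annually
School district tax = $1,282.80 × 2 = $2,565.60 annually
Combined annual = $917.88 + $2,565.60 = $3,483.48
Per month = $3,483.48 / 12 = $290.29
Required reserve = 2 × $290.29 = $580.58
Surplus = $788.95 − $580.58 = $208.37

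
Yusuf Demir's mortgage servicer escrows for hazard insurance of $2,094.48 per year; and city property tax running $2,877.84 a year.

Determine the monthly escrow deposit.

Hazard insurance = $2,094.48
City property tax = $2,877.84
Total annual escrow = $4,972.32
Per month = $4,972.32 ÷ 12 = $414.36

$414.36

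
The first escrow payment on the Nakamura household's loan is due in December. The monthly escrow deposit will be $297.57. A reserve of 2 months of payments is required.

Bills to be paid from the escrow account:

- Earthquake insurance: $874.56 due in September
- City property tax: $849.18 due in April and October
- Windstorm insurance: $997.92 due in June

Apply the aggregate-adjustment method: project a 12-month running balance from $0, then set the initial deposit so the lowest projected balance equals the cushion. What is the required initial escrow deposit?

$892.71

Cushion = 2 × $297.57 = $595.14
Trial balance (start $0, +$297.57 each month, − disbursements):
  Dec: +$297.57 → $297.57
  Jan: +$297.57 → $595.14
  Feb: +$297.57 → $892.71
  Mar: +$297.57 → $1,190.28
  Apr: +$297.57 − $849.18 → $638.67
  May: +$297.57 → $936.24
  Jun: +$297.57 − $997.92 → $235.89
  Jul: +$297.57 → $533.46
  Aug: +$297.57 → $831.03
  Sep: +$297.57 − $874.56 → $254.04
  Oct: +$297.57 − $849.18 → -$297.57
  Nov: +$297.57 → $0.00
Lowest trial balance = -$297.57 (Oct)
Initial deposit = cushion − low point = $595.14 − (-$297.57) = $892.71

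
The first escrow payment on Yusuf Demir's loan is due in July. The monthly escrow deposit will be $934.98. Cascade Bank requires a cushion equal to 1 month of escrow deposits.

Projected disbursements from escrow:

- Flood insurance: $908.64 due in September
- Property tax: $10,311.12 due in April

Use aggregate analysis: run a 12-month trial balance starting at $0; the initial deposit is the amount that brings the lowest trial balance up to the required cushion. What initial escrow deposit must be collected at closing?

$2,804.94

Cushion = 1 × $934.98 = $934.98
Trial balance (start $0, +$934.98 each month, − disbursements):
  Jul: +$934.98 → $934.98
  Aug: +$934.98 → $1,869.96
  Sep: +$934.98 − $908.64 → $1,896.30
  Oct: +$934.98 → $2,831.28
  Nov: +$934.98 → $3,766.26
  Dec: +$934.98 → $4,701.24
  Jan: +$934.98 → $5,636.22
  Feb: +$934.98 → $6,571.20
  Mar: +$934.98 → $7,506.18
  Apr: +$934.98 − $10,311.12 → -$1,869.96
  May: +$934.98 → -$934.98
  Jun: +$934.98 → $0.00
Lowest trial balance = -$1,869.96 (Apr)
Initial deposit = cushion − low point = $934.98 − (-$1,869.96) = $2,804.94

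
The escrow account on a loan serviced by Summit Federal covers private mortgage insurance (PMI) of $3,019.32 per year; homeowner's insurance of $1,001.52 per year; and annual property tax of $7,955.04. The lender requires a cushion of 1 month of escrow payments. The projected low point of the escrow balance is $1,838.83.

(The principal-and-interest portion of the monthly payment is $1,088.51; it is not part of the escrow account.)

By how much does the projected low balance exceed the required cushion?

$840.84

Private mortgage insurance (PMI) — $3,019.32/yr
Homeowner's insurance — $1,001.52/yr
Property tax — $7,955.04/yr
Combined annual = $11,975.88
Per month = $11,975.88 ÷ 12 = $997.99
Cushion = 1 × $997.99 = $997.99
Surplus = $1,838.83 − $997.99 = $840.84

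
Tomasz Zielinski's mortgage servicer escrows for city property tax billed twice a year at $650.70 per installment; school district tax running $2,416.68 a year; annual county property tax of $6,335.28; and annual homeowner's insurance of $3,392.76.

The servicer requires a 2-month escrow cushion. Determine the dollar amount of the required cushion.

$2,241.02

City property tax: $650.70 × 2 = $1,301.40 per year
School district tax: $2,416.68 per year
County property tax: $6,335.28 per year
Homeowner's insurance: $3,392.76 per year
Total per year = $1,301.40 + $2,416.68 + $6,335.28 + $3,392.76 = $13,446.12
Monthly escrow = $13,446.12 ÷ 12 = $1,120.51
Reserve = 2 × $1,120.51 = $2,241.02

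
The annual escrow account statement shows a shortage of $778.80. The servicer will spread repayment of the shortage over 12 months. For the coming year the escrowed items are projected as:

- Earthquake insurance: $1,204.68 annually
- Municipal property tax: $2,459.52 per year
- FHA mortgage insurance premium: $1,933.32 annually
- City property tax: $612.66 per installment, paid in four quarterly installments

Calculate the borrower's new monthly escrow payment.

Earthquake insurance: $1,204.68
Municipal property tax: $2,459.52
FHA mortgage insurance premium: $1,933.32
City property tax: $612.66 × 4 = $2,450.64
Combined annual = $1,204.68 + $2,459.52 + $1,933.32 + $2,450.64 = $8,048.16
Monthly escrow = $8,048.16 / 12 = $670.68
Monthly shortage recovery: $778.80 / 12 = $64.90
Adjusted monthly = $670.68 + $64.90 = $735.58

$735.58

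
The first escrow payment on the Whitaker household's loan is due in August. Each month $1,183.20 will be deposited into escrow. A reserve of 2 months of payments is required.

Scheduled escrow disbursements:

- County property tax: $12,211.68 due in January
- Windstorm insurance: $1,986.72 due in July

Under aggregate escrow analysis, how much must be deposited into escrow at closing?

Cushion = 2 × $1,183.20 = $2,366.40
Trial balance (start $0, +$1,183.20 each month, − disbursements):
  Aug: +$1,183.20 → $1,183.20
  Sep: +$1,183.20 → $2,366.40
  Oct: +$1,183.20 → $3,549.60
  Nov: +$1,183.20 → $4,732.80
  Dec: +$1,183.20 → $5,916.00
  Jan: +$1,183.20 − $12,211.68 → -$5,112.48
  Feb: +$1,183.20 → -$3,929.28
  Mar: +$1,183.20 → -$2,746.08
  Apr: +$1,183.20 → -$1,562.88
  May: +$1,183.20 → -$379.68
  Jun: +$1,183.20 → $803.52
  Jul: +$1,183.20 − $1,986.72 → $0.00
Lowest trial balance = -$5,112.48 (Jan)
Initial deposit = cushion − low point = $2,366.40 − (-$5,112.48) = $7,478.88

$7,478.88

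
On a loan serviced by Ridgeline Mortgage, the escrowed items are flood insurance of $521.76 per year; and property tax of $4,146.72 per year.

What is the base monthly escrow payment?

$389.04

Flood insurance = $521.76 annually
Property tax = $4,146.72 annually
Total annual escrow = $4,668.48
Per month = $4,668.48 / 12 = $389.04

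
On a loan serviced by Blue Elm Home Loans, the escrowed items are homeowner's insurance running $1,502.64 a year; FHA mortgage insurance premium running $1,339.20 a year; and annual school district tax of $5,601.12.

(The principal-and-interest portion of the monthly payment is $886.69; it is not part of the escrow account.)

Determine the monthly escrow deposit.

$703.58

Homeowner's insurance: $1,502.64
FHA mortgage insurance premium: $1,339.20
School district tax: $5,601.12
Annual escrow total = $1,502.64 + $1,339.20 + $5,601.12 = $8,442.96
Monthly = $8,442.96 ÷ 12 = $703.58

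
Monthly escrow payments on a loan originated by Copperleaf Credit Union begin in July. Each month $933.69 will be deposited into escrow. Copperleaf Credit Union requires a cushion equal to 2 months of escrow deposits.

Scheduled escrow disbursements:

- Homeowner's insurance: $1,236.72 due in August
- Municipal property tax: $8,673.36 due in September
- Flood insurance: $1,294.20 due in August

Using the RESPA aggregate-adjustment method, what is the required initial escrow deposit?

Cushion = 2 × $933.69 = $1,867.38
Trial balance (start $0, +$933.69 each month, − disbursements):
  Jul: +$933.69 → $933.69
  Aug: +$933.69 − $2,530.92 → -$663.54
  Sep: +$933.69 − $8,673.36 → -$8,403.21
  Oct: +$933.69 → -$7,469.52
  Nov: +$933.69 → -$6,535.83
  Dec: +$933.69 → -$5,602.14
  Jan: +$933.69 → -$4,668.45
  Feb: +$933.69 → -$3,734.76
  Mar: +$933.69 → -$2,801.07
  Apr: +$933.69 → -$1,867.38
  May: +$933.69 → -$933.69
  Jun: +$933.69 → $0.00
Lowest trial balance = -$8,403.21 (Sep)
Initial deposit = cushion − low point = $1,867.38 − (-$8,403.21) = $10,270.59

$10,270.59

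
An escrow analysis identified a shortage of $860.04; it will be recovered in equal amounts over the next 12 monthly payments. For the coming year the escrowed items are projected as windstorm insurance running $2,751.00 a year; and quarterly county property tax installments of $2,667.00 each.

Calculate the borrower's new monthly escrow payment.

$1,189.92

Windstorm insurance = $2,751.00 per year
County property tax = $2,667.00 × 4 = $10,668.00 per year
Combined annual = $2,751.00 + $10,668.00 = $13,419.00
Monthly = $13,419.00 ÷ 12 = $1,118.25
Shortage spread = $860.04 / 12 = $71.67/mo
New monthly escrow = $1,118.25 + $71.67 = $1,189.92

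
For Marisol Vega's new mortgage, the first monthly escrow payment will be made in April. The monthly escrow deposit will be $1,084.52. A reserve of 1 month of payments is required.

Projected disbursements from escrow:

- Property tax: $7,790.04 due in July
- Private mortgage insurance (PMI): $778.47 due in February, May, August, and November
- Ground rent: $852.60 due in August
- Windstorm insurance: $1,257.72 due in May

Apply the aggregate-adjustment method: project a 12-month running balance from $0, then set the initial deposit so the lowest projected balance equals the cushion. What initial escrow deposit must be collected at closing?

Cushion = 1 × $1,084.52 = $1,084.52
Trial balance (start $0, +$1,084.52 each month, − disbursements):
  Apr: +$1,084.52 → $1,084.52
  May: +$1,084.52 − $2,036.19 → $132.85
  Jun: +$1,084.52 → $1,217.37
  Jul: +$1,084.52 − $7,790.04 → -$5,488.15
  Aug: +$1,084.52 − $1,631.07 → -$6,034.70
  Sep: +$1,084.52 → -$4,950.18
  Oct: +$1,084.52 → -$3,865.66
  Nov: +$1,084.52 − $778.47 → -$3,559.61
  Dec: +$1,084.52 → -$2,475.09
  Jan: +$1,084.52 → -$1,390.57
  Feb: +$1,084.52 − $778.47 → -$1,084.52
  Mar: +$1,084.52 → $0.00
Lowest trial balance = -$6,034.70 (Aug)
Initial deposit = cushion − low point = $1,084.52 − (-$6,034.70) = $7,119.22

$7,119.22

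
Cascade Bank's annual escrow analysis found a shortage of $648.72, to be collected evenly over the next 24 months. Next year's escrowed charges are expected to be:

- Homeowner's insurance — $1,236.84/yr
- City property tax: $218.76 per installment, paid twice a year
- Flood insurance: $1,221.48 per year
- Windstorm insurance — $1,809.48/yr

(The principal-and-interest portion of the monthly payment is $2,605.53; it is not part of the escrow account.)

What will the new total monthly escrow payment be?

$419.14

Homeowner's insurance — $1,236.84/yr
City property tax — $218.76 × 2 = $437.52/yr
Flood insurance — $1,221.48/yr
Windstorm insurance — $1,809.48/yr
Annual escrow total = $1,236.84 + $437.52 + $1,221.48 + $1,809.48 = $4,705.32
Base monthly escrow = $4,705.32 / 12 = $392.11
Monthly shortage recovery: $648.72 ÷ 24 = $27.03
New monthly escrow = $392.11 + $27.03 = $419.14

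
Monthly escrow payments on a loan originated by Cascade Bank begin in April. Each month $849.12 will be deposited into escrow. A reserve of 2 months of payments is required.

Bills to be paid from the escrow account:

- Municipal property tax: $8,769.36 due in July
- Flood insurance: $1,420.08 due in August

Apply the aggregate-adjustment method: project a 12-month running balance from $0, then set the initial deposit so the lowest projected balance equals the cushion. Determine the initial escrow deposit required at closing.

Cushion = 2 × $849.12 = $1,698.24
Trial balance (start $0, +$849.12 each month, − disbursements):
  Apr: +$849.12 → $849.12
  May: +$849.12 → $1,698.24
  Jun: +$849.12 → $2,547.36
  Jul: +$849.12 − $8,769.36 → -$5,372.88
  Aug: +$849.12 − $1,420.08 → -$5,943.84
  Sep: +$849.12 → -$5,094.72
  Oct: +$849.12 → -$4,245.60
  Nov: +$849.12 → -$3,396.48
  Dec: +$849.12 → -$2,547.36
  Jan: +$849.12 → -$1,698.24
  Feb: +$849.12 → -$849.12
  Mar: +$849.12 → $0.00
Lowest trial balance = -$5,943.84 (Aug)
Initial deposit = cushion − low point = $1,698.24 − (-$5,943.84) = $7,642.08

$7,642.08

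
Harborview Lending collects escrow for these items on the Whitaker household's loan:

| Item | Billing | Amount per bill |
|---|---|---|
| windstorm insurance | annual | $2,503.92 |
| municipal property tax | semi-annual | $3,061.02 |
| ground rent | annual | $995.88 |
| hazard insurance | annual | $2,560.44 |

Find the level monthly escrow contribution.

$1,015.19

Windstorm insurance = $2,503.92 annually
Municipal property tax = $3,061.02 × 2 = $6,122.04 annually
Ground rent = $995.88 annually
Hazard insurance = $2,560.44 annually
Yearly total = $12,182.28
Monthly escrow = $12,182.28 ÷ 12 = $1,015.19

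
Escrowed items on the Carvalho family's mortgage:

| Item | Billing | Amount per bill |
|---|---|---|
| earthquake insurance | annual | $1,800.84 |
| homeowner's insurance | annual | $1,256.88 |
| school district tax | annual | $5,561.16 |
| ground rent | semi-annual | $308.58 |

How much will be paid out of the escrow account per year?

Earthquake insurance: $1,800.84 per year
Homeowner's insurance: $1,256.88 per year
School district tax: $5,561.16 per year
Ground rent: $308.58 × 2 = $617.16 per year
Annual escrow total = $9,236.04

$9,236.04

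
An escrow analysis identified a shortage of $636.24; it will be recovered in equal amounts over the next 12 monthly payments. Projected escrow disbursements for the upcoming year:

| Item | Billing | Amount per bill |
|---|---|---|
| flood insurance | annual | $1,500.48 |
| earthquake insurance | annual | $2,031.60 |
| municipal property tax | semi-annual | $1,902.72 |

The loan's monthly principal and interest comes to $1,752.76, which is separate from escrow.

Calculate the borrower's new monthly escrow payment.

Flood insurance = $1,500.48/yr
Earthquake insurance = $2,031.60/yr
Municipal property tax = $1,902.72 × 2 = $3,805.44/yr
Combined annual = $7,337.52
Base monthly escrow = $7,337.52 / 12 = $611.46
Monthly shortage recovery: $636.24 / 12 = $53.02
Adjusted monthly = $611.46 + $53.02 = $664.48

$664.48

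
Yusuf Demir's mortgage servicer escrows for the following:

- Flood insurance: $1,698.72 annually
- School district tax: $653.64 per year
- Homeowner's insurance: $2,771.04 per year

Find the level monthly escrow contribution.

Flood insurance: $1,698.72/yr
School district tax: $653.64/yr
Homeowner's insurance: $2,771.04/yr
Yearly total = $1,698.72 + $653.64 + $2,771.04 = $5,123.40
Monthly escrow = $5,123.40 / 12 = $426.95

$426.95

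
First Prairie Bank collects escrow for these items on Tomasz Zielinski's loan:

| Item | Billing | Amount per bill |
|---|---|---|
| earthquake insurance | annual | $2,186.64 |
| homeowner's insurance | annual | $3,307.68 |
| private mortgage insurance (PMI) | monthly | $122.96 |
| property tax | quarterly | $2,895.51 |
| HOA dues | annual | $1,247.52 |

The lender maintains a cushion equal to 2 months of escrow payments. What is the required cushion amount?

$3,299.90

Earthquake insurance: $2,186.64 per year
Homeowner's insurance: $3,307.68 per year
Private mortgage insurance (PMI): $122.96 × 12 = $1,475.52 per year
Property tax: $2,895.51 × 4 = $11,582.04 per year
HOA dues: $1,247.52 per year
Total per year = $19,799.40
Base monthly escrow = $19,799.40 / 12 = $1,649.95
Required cushion = 2 × $1,649.95 = $3,299.90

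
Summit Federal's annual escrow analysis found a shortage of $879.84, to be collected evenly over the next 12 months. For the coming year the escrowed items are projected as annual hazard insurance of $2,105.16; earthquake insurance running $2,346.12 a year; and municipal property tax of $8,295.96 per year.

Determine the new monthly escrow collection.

Hazard insurance — $2,105.16/yr
Earthquake insurance — $2,346.12/yr
Municipal property tax — $8,295.96/yr
Annual escrow total = $2,105.16 + $2,346.12 + $8,295.96 = $12,747.24
Monthly = $12,747.24 / 12 = $1,062.27
Monthly shortage recovery: $879.84 ÷ 12 = $73.32
Adjusted monthly = $1,062.27 + $73.32 = $1,135.59

$1,135.59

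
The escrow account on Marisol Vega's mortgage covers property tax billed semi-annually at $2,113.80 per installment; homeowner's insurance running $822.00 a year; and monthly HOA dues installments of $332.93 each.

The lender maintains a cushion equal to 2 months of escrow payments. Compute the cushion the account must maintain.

$1,507.46

Property tax — $2,113.80 × 2 = $4,227.60 per year
Homeowner's insurance — $822.00 per year
HOA dues — $332.93 × 12 = $3,995.16 per year
Total per year = $4,227.60 + $822.00 + $3,995.16 = $9,044.76
Monthly = $9,044.76 / 12 = $753.73
Cushion = 2 × $753.73 = $1,507.46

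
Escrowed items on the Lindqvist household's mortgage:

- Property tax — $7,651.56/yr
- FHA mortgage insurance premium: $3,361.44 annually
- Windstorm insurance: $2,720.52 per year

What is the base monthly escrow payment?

$1,144.46

Property tax — $7,651.56 per year
FHA mortgage insurance premium — $3,361.44 per year
Windstorm insurance — $2,720.52 per year
Annual escrow total = $7,651.56 + $3,361.44 + $2,720.52 = $13,733.52
Base monthly escrow = $13,733.52 / 12 = $1,144.46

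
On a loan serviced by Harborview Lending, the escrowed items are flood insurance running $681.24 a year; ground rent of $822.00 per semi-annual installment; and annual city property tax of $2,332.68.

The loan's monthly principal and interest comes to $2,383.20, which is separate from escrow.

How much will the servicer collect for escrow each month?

$388.16

Flood insurance: $681.24
Ground rent: $822.00 × 2 = $1,644.00
City property tax: $2,332.68
Total annual escrow = $4,657.92
Monthly escrow = $4,657.92 / 12 = $388.16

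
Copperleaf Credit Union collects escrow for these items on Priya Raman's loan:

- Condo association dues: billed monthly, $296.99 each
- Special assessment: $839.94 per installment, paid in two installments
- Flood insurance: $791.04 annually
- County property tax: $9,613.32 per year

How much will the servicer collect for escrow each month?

Condo association dues — $296.99 × 12 = $3,563.88 per year
Special assessment — $839.94 × 2 = $1,679.88 per year
Flood insurance — $791.04 per year
County property tax — $9,613.32 per year
Total per year = $3,563.88 + $1,679.88 + $791.04 + $9,613.32 = $15,648.12
Monthly = $15,648.12 / 12 = $1,304.01

$1,304.01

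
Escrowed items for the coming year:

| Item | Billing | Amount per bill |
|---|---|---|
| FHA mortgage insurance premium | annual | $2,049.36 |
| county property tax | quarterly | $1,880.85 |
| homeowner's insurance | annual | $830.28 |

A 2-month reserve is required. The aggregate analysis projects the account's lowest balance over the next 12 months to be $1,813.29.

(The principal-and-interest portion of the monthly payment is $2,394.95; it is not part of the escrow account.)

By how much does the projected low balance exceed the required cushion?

$79.45

FHA mortgage insurance premium: $2,049.36 per year
County property tax: $1,880.85 × 4 = $7,523.40 per year
Homeowner's insurance: $830.28 per year
Combined annual = $2,049.36 + $7,523.40 + $830.28 = $10,403.04
Monthly = $10,403.04 ÷ 12 = $866.92
Required reserve = 2 × $866.92 = $1,733.84
Surplus = $1,813.29 − $1,733.84 = $79.45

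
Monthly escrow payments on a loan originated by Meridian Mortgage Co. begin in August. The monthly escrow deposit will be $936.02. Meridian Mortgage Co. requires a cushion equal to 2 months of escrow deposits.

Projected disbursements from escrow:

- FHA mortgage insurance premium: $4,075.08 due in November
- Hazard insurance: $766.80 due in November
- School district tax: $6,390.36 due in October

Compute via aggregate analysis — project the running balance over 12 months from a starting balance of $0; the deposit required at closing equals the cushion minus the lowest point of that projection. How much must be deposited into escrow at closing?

$9,360.20

Cushion = 2 × $936.02 = $1,872.04
Trial balance (start $0, +$936.02 each month, − disbursements):
  Aug: +$936.02 → $936.02
  Sep: +$936.02 → $1,872.04
  Oct: +$936.02 − $6,390.36 → -$3,582.30
  Nov: +$936.02 − $4,841.88 → -$7,488.16
  Dec: +$936.02 → -$6,552.14
  Jan: +$936.02 → -$5,616.12
  Feb: +$936.02 → -$4,680.10
  Mar: +$936.02 → -$3,744.08
  Apr: +$936.02 → -$2,808.06
  May: +$936.02 → -$1,872.04
  Jun: +$936.02 → -$936.02
  Jul: +$936.02 → $0.00
Lowest trial balance = -$7,488.16 (Nov)
Initial deposit = cushion − low point = $1,872.04 − (-$7,488.16) = $9,360.20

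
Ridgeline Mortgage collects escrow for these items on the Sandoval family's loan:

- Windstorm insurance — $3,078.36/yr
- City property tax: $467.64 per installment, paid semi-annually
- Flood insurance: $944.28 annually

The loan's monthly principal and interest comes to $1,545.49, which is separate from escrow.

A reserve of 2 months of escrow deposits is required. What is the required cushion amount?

Windstorm insurance = $3,078.36
City property tax = $467.64 × 2 = $935.28
Flood insurance = $944.28
Total annual escrow = $3,078.36 + $935.28 + $944.28 = $4,957.92
Base monthly escrow = $4,957.92 ÷ 12 = $413.16
Required cushion = 2 × $413.16 = $826.32

$826.32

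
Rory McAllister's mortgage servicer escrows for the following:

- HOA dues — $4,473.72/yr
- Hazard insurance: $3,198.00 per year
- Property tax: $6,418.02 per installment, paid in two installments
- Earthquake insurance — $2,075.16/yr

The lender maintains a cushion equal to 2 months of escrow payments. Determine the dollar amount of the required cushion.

HOA dues — $4,473.72
Hazard insurance — $3,198.00
Property tax — $6,418.02 × 2 = $12,836.04
Earthquake insurance — $2,075.16
Combined annual = $4,473.72 + $3,198.00 + $12,836.04 + $2,075.16 = $22,582.92
Per month = $22,582.92 ÷ 12 = $1,881.91
Cushion = 2 × $1,881.91 = $3,763.82

$3,763.82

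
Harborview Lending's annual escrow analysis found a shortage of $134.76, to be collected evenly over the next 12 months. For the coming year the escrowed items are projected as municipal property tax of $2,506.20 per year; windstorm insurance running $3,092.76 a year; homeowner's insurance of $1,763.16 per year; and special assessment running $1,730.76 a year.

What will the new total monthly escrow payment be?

$768.97

Municipal property tax — $2,506.20/yr
Windstorm insurance — $3,092.76/yr
Homeowner's insurance — $1,763.16/yr
Special assessment — $1,730.76/yr
Annual escrow total = $2,506.20 + $3,092.76 + $1,763.16 + $1,730.76 = $9,092.88
Base monthly escrow = $9,092.88 ÷ 12 = $757.74
Monthly shortage recovery: $134.76 ÷ 12 = $11.23
New monthly escrow = $757.74 + $11.23 = $768.97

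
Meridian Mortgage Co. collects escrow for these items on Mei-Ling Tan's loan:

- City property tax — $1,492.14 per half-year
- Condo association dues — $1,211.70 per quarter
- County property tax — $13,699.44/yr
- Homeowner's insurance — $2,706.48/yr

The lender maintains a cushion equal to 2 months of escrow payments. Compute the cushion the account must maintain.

$4,039.50

City property tax: $1,492.14 × 2 = $2,984.28 per year
Condo association dues: $1,211.70 × 4 = $4,846.80 per year
County property tax: $13,699.44 per year
Homeowner's insurance: $2,706.48 per year
Yearly total = $2,984.28 + $4,846.80 + $13,699.44 + $2,706.48 = $24,237.00
Monthly = $24,237.00 ÷ 12 = $2,019.75
Required cushion = 2 × $2,019.75 = $4,039.50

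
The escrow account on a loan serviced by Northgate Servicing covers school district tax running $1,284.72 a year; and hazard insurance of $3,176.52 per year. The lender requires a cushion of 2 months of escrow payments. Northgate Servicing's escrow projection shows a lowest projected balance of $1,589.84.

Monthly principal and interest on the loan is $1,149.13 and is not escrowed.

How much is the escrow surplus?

School district tax — $1,284.72 annually
Hazard insurance — $3,176.52 annually
Combined annual = $1,284.72 + $3,176.52 = $4,461.24
Monthly escrow = $4,461.24 ÷ 12 = $371.77
Required reserve = 2 × $371.77 = $743.54
Excess over cushion: $1,589.84 − $743.54 = $846.30

$846.30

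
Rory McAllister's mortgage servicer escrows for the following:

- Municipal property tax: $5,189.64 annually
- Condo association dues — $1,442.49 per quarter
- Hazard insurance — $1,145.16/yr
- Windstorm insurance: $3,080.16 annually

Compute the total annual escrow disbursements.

$15,184.92

Municipal property tax = $5,189.64 per year
Condo association dues = $1,442.49 × 4 = $5,769.96 per year
Hazard insurance = $1,145.16 per year
Windstorm insurance = $3,080.16 per year
Yearly total = $5,189.64 + $5,769.96 + $1,145.16 + $3,080.16 = $15,184.92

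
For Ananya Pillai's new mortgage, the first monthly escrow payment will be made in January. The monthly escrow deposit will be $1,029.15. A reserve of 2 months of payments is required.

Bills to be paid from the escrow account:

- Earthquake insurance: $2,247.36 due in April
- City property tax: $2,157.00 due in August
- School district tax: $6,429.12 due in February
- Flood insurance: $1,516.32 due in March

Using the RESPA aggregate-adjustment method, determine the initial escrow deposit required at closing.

$8,134.50

Cushion = 2 × $1,029.15 = $2,058.30
Trial balance (start $0, +$1,029.15 each month, − disbursements):
  Jan: +$1,029.15 → $1,029.15
  Feb: +$1,029.15 − $6,429.12 → -$4,370.82
  Mar: +$1,029.15 − $1,516.32 → -$4,857.99
  Apr: +$1,029.15 − $2,247.36 → -$6,076.20
  May: +$1,029.15 → -$5,047.05
  Jun: +$1,029.15 → -$4,017.90
  Jul: +$1,029.15 → -$2,988.75
  Aug: +$1,029.15 − $2,157.00 → -$4,116.60
  Sep: +$1,029.15 → -$3,087.45
  Oct: +$1,029.15 → -$2,058.30
  Nov: +$1,029.15 → -$1,029.15
  Dec: +$1,029.15 → $0.00
Lowest trial balance = -$6,076.20 (Apr)
Initial deposit = cushion − low point = $2,058.30 − (-$6,076.20) = $8,134.50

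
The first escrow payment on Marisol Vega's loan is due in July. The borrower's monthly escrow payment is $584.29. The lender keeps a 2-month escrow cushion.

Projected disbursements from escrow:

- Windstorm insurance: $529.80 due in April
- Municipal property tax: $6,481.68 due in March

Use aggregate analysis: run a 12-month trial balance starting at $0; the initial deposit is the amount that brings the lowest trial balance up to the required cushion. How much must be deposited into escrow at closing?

$2,391.65

Cushion = 2 × $584.29 = $1,168.58
Trial balance (start $0, +$584.29 each month, − disbursements):
  Jul: +$584.29 → $584.29
  Aug: +$584.29 → $1,168.58
  Sep: +$584.29 → $1,752.87
  Oct: +$584.29 → $2,337.16
  Nov: +$584.29 → $2,921.45
  Dec: +$584.29 → $3,505.74
  Jan: +$584.29 → $4,090.03
  Feb: +$584.29 → $4,674.32
  Mar: +$584.29 − $6,481.68 → -$1,223.07
  Apr: +$584.29 − $529.80 → -$1,168.58
  May: +$584.29 → -$584.29
  Jun: +$584.29 → $0.00
Lowest trial balance = -$1,223.07 (Mar)
Initial deposit = cushion − low point = $1,168.58 − (-$1,223.07) = $2,391.65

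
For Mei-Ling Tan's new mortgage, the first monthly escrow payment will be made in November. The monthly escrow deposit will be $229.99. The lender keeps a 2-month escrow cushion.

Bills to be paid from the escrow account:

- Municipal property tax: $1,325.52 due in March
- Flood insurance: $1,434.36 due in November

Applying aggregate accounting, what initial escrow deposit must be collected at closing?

Cushion = 2 × $229.99 = $459.98
Trial balance (start $0, +$229.99 each month, − disbursements):
  Nov: +$229.99 − $1,434.36 → -$1,204.37
  Dec: +$229.99 → -$974.38
  Jan: +$229.99 → -$744.39
  Feb: +$229.99 → -$514.40
  Mar: +$229.99 − $1,325.52 → -$1,609.93
  Apr: +$229.99 → -$1,379.94
  May: +$229.99 → -$1,149.95
  Jun: +$229.99 → -$919.96
  Jul: +$229.99 → -$689.97
  Aug: +$229.99 → -$459.98
  Sep: +$229.99 → -$229.99
  Oct: +$229.99 → $0.00
Lowest trial balance = -$1,609.93 (Mar)
Initial deposit = cushion − low point = $459.98 − (-$1,609.93) = $2,069.91

$2,069.91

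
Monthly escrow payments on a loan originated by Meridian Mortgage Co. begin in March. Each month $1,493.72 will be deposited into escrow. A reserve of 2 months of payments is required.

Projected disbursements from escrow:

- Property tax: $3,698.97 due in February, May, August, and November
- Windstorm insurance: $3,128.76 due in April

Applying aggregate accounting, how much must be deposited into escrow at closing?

$5,334.01

Cushion = 2 × $1,493.72 = $2,987.44
Trial balance (start $0, +$1,493.72 each month, − disbursements):
  Mar: +$1,493.72 → $1,493.72
  Apr: +$1,493.72 − $3,128.76 → -$141.32
  May: +$1,493.72 − $3,698.97 → -$2,346.57
  Jun: +$1,493.72 → -$852.85
  Jul: +$1,493.72 → $640.87
  Aug: +$1,493.72 − $3,698.97 → -$1,564.38
  Sep: +$1,493.72 → -$70.66
  Oct: +$1,493.72 → $1,423.06
  Nov: +$1,493.72 − $3,698.97 → -$782.19
  Dec: +$1,493.72 → $711.53
  Jan: +$1,493.72 → $2,205.25
  Feb: +$1,493.72 − $3,698.97 → $0.00
Lowest trial balance = -$2,346.57 (May)
Initial deposit = cushion − low point = $2,987.44 − (-$2,346.57) = $5,334.01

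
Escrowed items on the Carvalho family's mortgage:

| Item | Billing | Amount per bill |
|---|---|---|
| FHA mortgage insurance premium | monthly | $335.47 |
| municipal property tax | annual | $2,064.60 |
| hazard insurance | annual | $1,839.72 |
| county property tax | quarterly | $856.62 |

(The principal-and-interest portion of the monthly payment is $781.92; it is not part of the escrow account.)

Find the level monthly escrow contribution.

$946.37

FHA mortgage insurance premium = $335.47 × 12 = $4,025.64
Municipal property tax = $2,064.60
Hazard insurance = $1,839.72
County property tax = $856.62 × 4 = $3,426.48
Annual escrow total = $4,025.64 + $2,064.60 + $1,839.72 + $3,426.48 = $11,356.44
Monthly = $11,356.44 ÷ 12 = $946.37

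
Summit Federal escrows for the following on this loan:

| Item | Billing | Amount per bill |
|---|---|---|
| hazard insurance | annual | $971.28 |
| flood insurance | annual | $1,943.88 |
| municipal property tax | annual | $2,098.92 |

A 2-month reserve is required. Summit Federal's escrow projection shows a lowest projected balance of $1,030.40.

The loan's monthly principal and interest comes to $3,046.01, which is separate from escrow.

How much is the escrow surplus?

Hazard insurance = $971.28
Flood insurance = $1,943.88
Municipal property tax = $2,098.92
Total annual escrow = $971.28 + $1,943.88 + $2,098.92 = $5,014.08
Monthly = $5,014.08 ÷ 12 = $417.84
Cushion = 2 × $417.84 = $835.68
Excess over cushion: $1,030.40 − $835.68 = $194.72

$194.72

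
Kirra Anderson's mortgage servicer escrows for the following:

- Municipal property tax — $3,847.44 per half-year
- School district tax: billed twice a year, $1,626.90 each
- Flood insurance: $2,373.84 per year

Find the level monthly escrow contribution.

$1,110.21

Municipal property tax — $3,847.44 × 2 = $7,694.88
School district tax — $1,626.90 × 2 = $3,253.80
Flood insurance — $2,373.84
Annual escrow total = $7,694.88 + $3,253.80 + $2,373.84 = $13,322.52
Per month = $13,322.52 / 12 = $1,110.21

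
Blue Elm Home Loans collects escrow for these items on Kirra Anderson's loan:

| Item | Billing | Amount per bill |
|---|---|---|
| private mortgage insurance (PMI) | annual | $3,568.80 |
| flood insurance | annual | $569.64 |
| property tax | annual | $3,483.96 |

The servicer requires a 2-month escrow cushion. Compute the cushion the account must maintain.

Private mortgage insurance (PMI) — $3,568.80/yr
Flood insurance — $569.64/yr
Property tax — $3,483.96/yr
Total per year = $3,568.80 + $569.64 + $3,483.96 = $7,622.40
Base monthly escrow = $7,622.40 ÷ 12 = $635.20
Required cushion = 2 × $635.20 = $1,270.40

$1,270.40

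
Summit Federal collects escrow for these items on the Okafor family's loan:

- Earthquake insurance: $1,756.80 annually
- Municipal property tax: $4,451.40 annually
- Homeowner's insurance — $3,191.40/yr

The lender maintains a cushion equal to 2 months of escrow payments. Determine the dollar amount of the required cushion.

Earthquake insurance = $1,756.80 annually
Municipal property tax = $4,451.40 annually
Homeowner's insurance = $3,191.40 annually
Total annual escrow = $1,756.80 + $4,451.40 + $3,191.40 = $9,399.60
Per month = $9,399.60 / 12 = $783.30
Required cushion = 2 × $783.30 = $1,566.60

$1,566.60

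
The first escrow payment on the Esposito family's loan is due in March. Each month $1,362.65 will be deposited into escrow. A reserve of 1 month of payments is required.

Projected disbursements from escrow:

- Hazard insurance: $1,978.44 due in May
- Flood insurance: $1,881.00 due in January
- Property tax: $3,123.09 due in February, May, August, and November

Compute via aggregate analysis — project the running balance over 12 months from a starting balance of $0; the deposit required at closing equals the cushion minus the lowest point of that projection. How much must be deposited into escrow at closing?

$2,376.23

Cushion = 1 × $1,362.65 = $1,362.65
Trial balance (start $0, +$1,362.65 each month, − disbursements):
  Mar: +$1,362.65 → $1,362.65
  Apr: +$1,362.65 → $2,725.30
  May: +$1,362.65 − $5,101.53 → -$1,013.58
  Jun: +$1,362.65 → $349.07
  Jul: +$1,362.65 → $1,711.72
  Aug: +$1,362.65 − $3,123.09 → -$48.72
  Sep: +$1,362.65 → $1,313.93
  Oct: +$1,362.65 → $2,676.58
  Nov: +$1,362.65 − $3,123.09 → $916.14
  Dec: +$1,362.65 → $2,278.79
  Jan: +$1,362.65 − $1,881.00 → $1,760.44
  Feb: +$1,362.65 − $3,123.09 → $0.00
Lowest trial balance = -$1,013.58 (May)
Initial deposit = cushion − low point = $1,362.65 − (-$1,013.58) = $2,376.23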